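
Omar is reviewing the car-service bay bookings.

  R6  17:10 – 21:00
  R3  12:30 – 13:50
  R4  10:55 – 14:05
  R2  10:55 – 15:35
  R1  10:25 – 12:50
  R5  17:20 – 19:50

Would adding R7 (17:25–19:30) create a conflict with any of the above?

R1: ends 12:50 at or before R7 starts 17:25 → clear.
R2: ends 15:35 at or before R7 starts 17:25 → clear.
R4: ends 14:05 at or before R7 starts 17:25 → clear.
R3: ends 13:50 at or before R7 starts 17:25 → clear.
R6: starts 17:10 before R7 ends 19:30, and ends 21:00 after R7 starts 17:25 → overlap.
R5: starts 17:20 before R7 ends 19:30, and ends 19:50 after R7 starts 17:25 → overlap.
R7 overlaps R5, R6.

Yes — it overlaps R5, R6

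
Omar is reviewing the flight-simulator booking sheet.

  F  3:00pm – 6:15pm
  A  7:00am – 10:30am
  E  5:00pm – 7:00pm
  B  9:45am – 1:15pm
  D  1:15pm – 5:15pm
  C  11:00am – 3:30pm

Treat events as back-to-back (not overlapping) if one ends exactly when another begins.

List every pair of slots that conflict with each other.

Sorted by start: A, B, C, D, F, E.
B starts before A ends → A and B overlap.
C starts after A ends — done with A.
C starts before B ends → B and C overlap.
D starts exactly when B ends (back-to-back, no overlap) — done with B.
D starts before C ends → C and D overlap.
F starts before C ends → C and F overlap.
E starts after C ends.
F starts before D ends → D and F overlap.
E starts before D ends → D and E overlap.
E starts before F ends → F and E overlap.

A & B, B & C, C & D, C & F, D & E, D & F, E & F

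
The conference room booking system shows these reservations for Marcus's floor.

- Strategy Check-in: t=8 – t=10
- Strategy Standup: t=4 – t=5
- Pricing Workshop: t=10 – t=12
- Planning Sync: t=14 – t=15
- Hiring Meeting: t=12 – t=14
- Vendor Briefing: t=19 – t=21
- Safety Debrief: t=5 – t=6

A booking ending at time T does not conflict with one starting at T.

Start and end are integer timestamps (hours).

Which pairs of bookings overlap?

no conflicts

Two intervals overlap when each starts before the other ends.
Sorted by start: Strategy Standup, Safety Debrief, Strategy Check-in, Pricing Workshop, Hiring Meeting, Planning Sync, Vendor Briefing.
Safety Debrief starts exactly when Strategy Standup ends (back-to-back, no overlap), so Strategy Standup has no further overlaps.
Strategy Check-in starts after Safety Debrief ends, so Safety Debrief has no further overlaps.
Pricing Workshop starts exactly when Strategy Check-in ends (back-to-back, no overlap), so Strategy Check-in has no further overlaps.
Hiring Meeting starts exactly when Pricing Workshop ends (back-to-back, no overlap), so Pricing Workshop has no further overlaps.
Planning Sync starts exactly when Hiring Meeting ends (back-to-back, no overlap), so Hiring Meeting has no further overlaps.
Vendor Briefing starts after Planning Sync ends.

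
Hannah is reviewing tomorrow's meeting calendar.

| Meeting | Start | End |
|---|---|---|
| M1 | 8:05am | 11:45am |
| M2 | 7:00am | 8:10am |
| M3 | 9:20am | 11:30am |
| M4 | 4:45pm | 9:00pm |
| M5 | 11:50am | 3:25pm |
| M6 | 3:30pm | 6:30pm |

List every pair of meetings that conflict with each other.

M1 & M2, M1 & M3, M4 & M6

Sorted by start: M2, M1, M3, M5, M6, M4.
M1 starts before M2 ends → M2 and M1 overlap.
M3 starts after M2 ends — done with M2.
M3 starts before M1 ends → M1 and M3 overlap.
M5 starts after M1 ends — done with M1.
M5 starts after M3 ends — done with M3.
M6 starts after M5 ends — done with M5.
M4 starts before M6 ends → M6 and M4 overlap.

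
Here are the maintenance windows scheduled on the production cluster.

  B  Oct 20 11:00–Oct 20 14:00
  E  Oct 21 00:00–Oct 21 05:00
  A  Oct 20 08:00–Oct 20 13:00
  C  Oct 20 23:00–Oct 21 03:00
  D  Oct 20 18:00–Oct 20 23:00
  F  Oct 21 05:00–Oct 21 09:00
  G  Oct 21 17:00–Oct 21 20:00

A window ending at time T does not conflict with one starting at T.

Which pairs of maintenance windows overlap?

A & B, C & E

Check each pair: they overlap iff neither finishes before the other starts.
Sorted by start: A, B, D, C, E, F, G.
B starts before A ends → A and B overlap.
D starts after A ends, so nothing later overlaps A either.
D starts after B ends, so nothing later overlaps B either.
C starts exactly when D ends (back-to-back, no overlap), so nothing later overlaps D either.
E starts before C ends → C and E overlap.
F starts after C ends, so nothing later overlaps C either.
F starts exactly when E ends (back-to-back, no overlap), so nothing later overlaps E either.
G starts after F ends.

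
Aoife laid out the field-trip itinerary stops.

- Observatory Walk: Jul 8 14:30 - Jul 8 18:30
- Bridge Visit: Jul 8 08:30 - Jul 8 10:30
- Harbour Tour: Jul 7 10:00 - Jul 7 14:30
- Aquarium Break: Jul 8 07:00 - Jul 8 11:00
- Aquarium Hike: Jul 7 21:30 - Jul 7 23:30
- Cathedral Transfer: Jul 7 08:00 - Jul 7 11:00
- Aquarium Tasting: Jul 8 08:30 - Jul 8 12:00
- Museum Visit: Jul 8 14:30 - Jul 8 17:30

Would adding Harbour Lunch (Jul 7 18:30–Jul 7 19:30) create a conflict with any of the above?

Cathedral Transfer: ends Jul 7 11:00 at or before Harbour Lunch starts Jul 7 18:30 → clear.
Harbour Tour: ends Jul 7 14:30 at or before Harbour Lunch starts Jul 7 18:30 → clear.
Aquarium Hike: starts Jul 7 21:30 at or after Harbour Lunch ends Jul 7 19:30 → clear.
Aquarium Break: starts Jul 8 07:00 at or after Harbour Lunch ends Jul 7 19:30 → clear.
Bridge Visit: starts Jul 8 08:30 at or after Harbour Lunch ends Jul 7 19:30 → clear.
Aquarium Tasting: starts Jul 8 08:30 at or after Harbour Lunch ends Jul 7 19:30 → clear.
Observatory Walk: starts Jul 8 14:30 at or after Harbour Lunch ends Jul 7 19:30 → clear.
Museum Visit: starts Jul 8 14:30 at or after Harbour Lunch ends Jul 7 19:30 → clear.

No — it doesn't clash with anything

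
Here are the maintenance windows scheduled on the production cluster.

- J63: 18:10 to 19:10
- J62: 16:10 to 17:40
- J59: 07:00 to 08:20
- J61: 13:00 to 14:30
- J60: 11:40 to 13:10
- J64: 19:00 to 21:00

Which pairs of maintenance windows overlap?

J60 & J61, J63 & J64

Two intervals overlap when each starts before the other ends.
Sorted by start: J59, J60, J61, J62, J63, J64.
J60 starts after J59 ends — done with J59.
J61 starts before J60 ends → J60 and J61 overlap.
J62 starts after J60 ends — done with J60.
J62 starts after J61 ends — done with J61.
J63 starts after J62 ends — done with J62.
J64 starts before J63 ends → J63 and J64 overlap.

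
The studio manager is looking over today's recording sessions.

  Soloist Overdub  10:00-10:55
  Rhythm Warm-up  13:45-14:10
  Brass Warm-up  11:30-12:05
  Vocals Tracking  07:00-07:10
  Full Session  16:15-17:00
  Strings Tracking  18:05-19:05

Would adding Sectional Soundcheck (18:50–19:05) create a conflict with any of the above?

Yes — it overlaps Strings Tracking

Vocals Tracking: ends 07:10 at or before Sectional Soundcheck starts 18:50 → clear.
Soloist Overdub: ends 10:55 at or before Sectional Soundcheck starts 18:50 → clear.
Brass Warm-up: ends 12:05 at or before Sectional Soundcheck starts 18:50 → clear.
Rhythm Warm-up: ends 14:10 at or before Sectional Soundcheck starts 18:50 → clear.
Full Session: ends 17:00 at or before Sectional Soundcheck starts 18:50 → clear.
Strings Tracking: starts 18:05 before Sectional Soundcheck ends 19:05, and ends 19:05 after Sectional Soundcheck starts 18:50 → overlap.
Sectional Soundcheck overlaps Strings Tracking.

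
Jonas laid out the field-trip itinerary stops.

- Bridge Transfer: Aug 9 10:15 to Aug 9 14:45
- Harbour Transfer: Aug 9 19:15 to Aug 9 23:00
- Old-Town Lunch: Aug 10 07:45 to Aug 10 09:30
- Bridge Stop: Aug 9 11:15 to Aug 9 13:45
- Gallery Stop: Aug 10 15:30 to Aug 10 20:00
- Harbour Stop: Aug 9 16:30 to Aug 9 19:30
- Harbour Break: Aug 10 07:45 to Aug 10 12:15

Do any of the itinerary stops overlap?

Yes

Sorted by start: Bridge Transfer, Bridge Stop, Harbour Stop, Harbour Transfer, Old-Town Lunch, Harbour Break, Gallery Stop.
Bridge Stop starts before Bridge Transfer ends → Bridge Transfer and Bridge Stop overlap.
That's a conflict, so the schedule is not conflict-free.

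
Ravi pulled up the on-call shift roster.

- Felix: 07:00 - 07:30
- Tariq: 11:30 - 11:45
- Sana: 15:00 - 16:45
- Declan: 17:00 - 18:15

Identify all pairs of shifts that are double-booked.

no conflicts

Two intervals overlap when each starts before the other ends.
Sorted by start: Felix, Tariq, Sana, Declan.
Tariq starts after Felix ends, so nothing later overlaps Felix either.
Sana starts after Tariq ends, so nothing later overlaps Tariq either.
Declan starts after Sana ends.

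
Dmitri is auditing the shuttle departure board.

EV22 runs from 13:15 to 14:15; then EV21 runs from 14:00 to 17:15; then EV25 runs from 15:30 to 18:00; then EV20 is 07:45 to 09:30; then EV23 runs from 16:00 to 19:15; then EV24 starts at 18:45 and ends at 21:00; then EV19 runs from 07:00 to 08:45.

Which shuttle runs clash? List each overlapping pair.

Check each pair: they overlap iff neither finishes before the other starts.
Sorted by start: EV19, EV20, EV22, EV21, EV25, EV23, EV24.
EV20 starts before EV19 ends → EV19 and EV20 overlap.
EV22 starts after EV19 ends, so nothing later overlaps EV19 either.
EV22 starts after EV20 ends, so nothing later overlaps EV20 either.
EV21 starts before EV22 ends → EV22 and EV21 overlap.
EV25 starts after EV22 ends, so nothing later overlaps EV22 either.
EV25 starts before EV21 ends → EV21 and EV25 overlap.
EV23 starts before EV21 ends → EV21 and EV23 overlap.
EV24 starts after EV21 ends.
EV23 starts before EV25 ends → EV25 and EV23 overlap.
EV24 starts after EV25 ends.
EV24 starts before EV23 ends → EV23 and EV24 overlap.

EV19 & EV20, EV21 & EV22, EV21 & EV23, EV21 & EV25, EV23 & EV24, EV23 & EV25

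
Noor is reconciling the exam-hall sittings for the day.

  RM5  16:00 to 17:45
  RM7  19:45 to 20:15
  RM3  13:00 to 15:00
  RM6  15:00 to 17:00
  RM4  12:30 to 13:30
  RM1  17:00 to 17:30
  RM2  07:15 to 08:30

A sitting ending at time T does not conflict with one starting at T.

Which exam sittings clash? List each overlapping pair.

Two intervals overlap when each starts before the other ends.
Sorted by start: RM2, RM4, RM3, RM6, RM5, RM1, RM7.
RM4 starts after RM2 ends — done with RM2.
RM3 starts before RM4 ends → RM4 and RM3 overlap.
RM6 starts after RM4 ends — done with RM4.
RM6 starts exactly when RM3 ends (back-to-back, no overlap) — done with RM3.
RM5 starts before RM6 ends → RM6 and RM5 overlap.
RM1 starts exactly when RM6 ends (back-to-back, no overlap) — done with RM6.
RM1 starts before RM5 ends → RM5 and RM1 overlap.
RM7 starts after RM5 ends.
RM7 starts after RM1 ends.

RM1 & RM5, RM3 & RM4, RM5 & RM6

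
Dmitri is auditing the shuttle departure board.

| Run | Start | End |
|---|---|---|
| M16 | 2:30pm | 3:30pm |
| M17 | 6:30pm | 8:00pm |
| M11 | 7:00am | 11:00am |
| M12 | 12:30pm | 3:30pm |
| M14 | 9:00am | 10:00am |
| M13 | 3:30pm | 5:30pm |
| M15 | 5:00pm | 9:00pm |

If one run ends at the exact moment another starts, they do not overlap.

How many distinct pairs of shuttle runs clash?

4

Check each pair: they overlap iff neither finishes before the other starts.
Sorted by start: M11, M14, M12, M16, M13, M15, M17.
M14 starts before M11 ends → M11 and M14 overlap.
M12 starts after M11 ends, so nothing later overlaps M11 either.
M12 starts after M14 ends, so nothing later overlaps M14 either.
M16 starts before M12 ends → M12 and M16 overlap.
M13 starts exactly when M12 ends (back-to-back, no overlap), so nothing later overlaps M12 either.
M13 starts exactly when M16 ends (back-to-back, no overlap), so nothing later overlaps M16 either.
M15 starts before M13 ends → M13 and M15 overlap.
M17 starts after M13 ends.
M17 starts before M15 ends → M15 and M17 overlap.
Overlapping pairs: M11 & M14, M12 & M16, M13 & M15, M15 & M17 — 4 in total.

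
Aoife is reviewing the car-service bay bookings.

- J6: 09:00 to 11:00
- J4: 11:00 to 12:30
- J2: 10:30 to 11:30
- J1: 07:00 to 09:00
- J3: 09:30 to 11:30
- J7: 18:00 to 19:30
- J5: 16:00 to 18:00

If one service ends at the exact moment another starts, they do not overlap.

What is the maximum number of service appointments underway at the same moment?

Walk through starts and ends in time order (an end at T is processed before a start at T):
07:00 start J1 → 1
09:00 end J1 → 0
09:00 start J6 → 1
09:30 start J3 → 2
10:30 start J2 → 3
11:00 end J6 → 2
11:00 start J4 → 3
11:30 end J2 → 2
11:30 end J3 → 1
12:30 end J4 → 0
16:00 start J5 → 1
18:00 end J5 → 0
18:00 start J7 → 1
19:30 end J7 → 0
Peak is 3, at 10:30 (J2, J3, J6).

3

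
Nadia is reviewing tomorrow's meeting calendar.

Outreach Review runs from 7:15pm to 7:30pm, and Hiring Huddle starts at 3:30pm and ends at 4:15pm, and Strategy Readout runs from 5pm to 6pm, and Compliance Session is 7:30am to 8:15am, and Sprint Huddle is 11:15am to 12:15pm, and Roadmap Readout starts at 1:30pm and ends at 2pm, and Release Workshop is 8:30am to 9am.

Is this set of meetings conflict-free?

Sorted by start: Compliance Session, Release Workshop, Sprint Huddle, Roadmap Readout, Hiring Huddle, Strategy Readout, Outreach Review.
Release Workshop starts after Compliance Session ends, so Compliance Session has no further overlaps.
Sprint Huddle starts after Release Workshop ends, so Release Workshop has no further overlaps.
Roadmap Readout starts after Sprint Huddle ends, so Sprint Huddle has no further overlaps.
Hiring Huddle starts after Roadmap Readout ends, so Roadmap Readout has no further overlaps.
Strategy Readout starts after Hiring Huddle ends, so Hiring Huddle has no further overlaps.
Outreach Review starts after Strategy Readout ends.
Every pair is clear; the schedule has no overlaps.

Yes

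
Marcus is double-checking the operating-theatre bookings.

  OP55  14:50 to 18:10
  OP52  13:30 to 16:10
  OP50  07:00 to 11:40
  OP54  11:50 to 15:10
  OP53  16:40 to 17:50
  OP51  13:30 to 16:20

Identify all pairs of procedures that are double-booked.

Sorted by start: OP50, OP54, OP51, OP52, OP55, OP53.
OP54 starts after OP50 ends, so OP50 has no further overlaps.
OP51 starts before OP54 ends → OP54 and OP51 overlap.
OP52 starts before OP54 ends → OP54 and OP52 overlap.
OP55 starts before OP54 ends → OP54 and OP55 overlap.
OP53 starts after OP54 ends.
OP52 starts before OP51 ends → OP51 and OP52 overlap.
OP55 starts before OP51 ends → OP51 and OP55 overlap.
OP53 starts after OP51 ends.
OP55 starts before OP52 ends → OP52 and OP55 overlap.
OP53 starts after OP52 ends.
OP53 starts before OP55 ends → OP55 and OP53 overlap.

OP51 & OP52, OP51 & OP54, OP51 & OP55, OP52 & OP54, OP52 & OP55, OP53 & OP55, OP54 & OP55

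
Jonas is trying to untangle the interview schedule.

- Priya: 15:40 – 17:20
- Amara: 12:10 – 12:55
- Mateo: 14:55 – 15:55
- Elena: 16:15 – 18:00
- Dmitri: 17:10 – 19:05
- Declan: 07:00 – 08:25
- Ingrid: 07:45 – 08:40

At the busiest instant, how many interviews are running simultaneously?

3

Sort all start/end points and keep a running count:
07:00 start Declan → 1
07:45 start Ingrid → 2
08:25 end Declan → 1
08:40 end Ingrid → 0
12:10 start Amara → 1
12:55 end Amara → 0
14:55 start Mateo → 1
15:40 start Priya → 2
15:55 end Mateo → 1
16:15 start Elena → 2
17:10 start Dmitri → 3
17:20 end Priya → 2
18:00 end Elena → 1
19:05 end Dmitri → 0
Peak is 3, at 17:10 (Dmitri, Elena, Priya).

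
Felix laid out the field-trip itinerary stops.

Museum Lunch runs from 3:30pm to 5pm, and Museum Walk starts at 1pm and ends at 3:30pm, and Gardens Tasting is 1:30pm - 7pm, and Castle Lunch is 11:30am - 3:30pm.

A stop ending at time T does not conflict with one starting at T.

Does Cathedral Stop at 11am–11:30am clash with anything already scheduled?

Castle Lunch: starts 11:30am at or after Cathedral Stop ends 11:30am → clear.
Museum Walk: starts 1pm at or after Cathedral Stop ends 11:30am → clear.
Gardens Tasting: starts 1:30pm at or after Cathedral Stop ends 11:30am → clear.
Museum Lunch: starts 3:30pm at or after Cathedral Stop ends 11:30am → clear.

No — it doesn't clash with anything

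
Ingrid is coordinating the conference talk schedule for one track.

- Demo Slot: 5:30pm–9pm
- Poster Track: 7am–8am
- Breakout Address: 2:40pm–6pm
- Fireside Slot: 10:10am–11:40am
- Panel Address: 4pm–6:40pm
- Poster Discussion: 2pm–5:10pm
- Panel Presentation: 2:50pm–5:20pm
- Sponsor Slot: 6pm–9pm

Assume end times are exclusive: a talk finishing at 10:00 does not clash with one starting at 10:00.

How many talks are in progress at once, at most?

4

Sweep the timeline, counting +1 at each start and −1 at each end (ends before starts at a tie):
7am start Poster Track → 1
8am end Poster Track → 0
10:10am start Fireside Slot → 1
11:40am end Fireside Slot → 0
2pm start Poster Discussion → 1
2:40pm start Breakout Address → 2
2:50pm start Panel Presentation → 3
4pm start Panel Address → 4
5:10pm end Poster Discussion → 3
5:20pm end Panel Presentation → 2
5:30pm start Demo Slot → 3
6pm end Breakout Address → 2
6pm start Sponsor Slot → 3
6:40pm end Panel Address → 2
9pm end Demo Slot → 1
9pm end Sponsor Slot → 0
Peak is 4, at 4pm (Breakout Address, Panel Address, Panel Presentation, Poster Discussion).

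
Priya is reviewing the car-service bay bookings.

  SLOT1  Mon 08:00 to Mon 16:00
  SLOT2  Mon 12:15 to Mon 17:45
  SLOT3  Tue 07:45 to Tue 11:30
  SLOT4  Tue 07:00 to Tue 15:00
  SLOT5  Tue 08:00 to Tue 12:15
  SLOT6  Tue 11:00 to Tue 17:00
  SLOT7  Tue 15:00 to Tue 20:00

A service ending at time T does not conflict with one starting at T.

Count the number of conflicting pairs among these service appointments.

Sorted by start: SLOT1, SLOT2, SLOT4, SLOT3, SLOT5, SLOT6, SLOT7.
SLOT2 starts before SLOT1 ends → SLOT1 and SLOT2 overlap.
SLOT4 starts after SLOT1 ends — done with SLOT1.
SLOT4 starts after SLOT2 ends — done with SLOT2.
SLOT3 starts before SLOT4 ends → SLOT4 and SLOT3 overlap.
SLOT5 starts before SLOT4 ends → SLOT4 and SLOT5 overlap.
SLOT6 starts before SLOT4 ends → SLOT4 and SLOT6 overlap.
SLOT7 starts exactly when SLOT4 ends (back-to-back, no overlap).
SLOT5 starts before SLOT3 ends → SLOT3 and SLOT5 overlap.
SLOT6 starts before SLOT3 ends → SLOT3 and SLOT6 overlap.
SLOT7 starts after SLOT3 ends.
SLOT6 starts before SLOT5 ends → SLOT5 and SLOT6 overlap.
SLOT7 starts after SLOT5 ends.
SLOT7 starts before SLOT6 ends → SLOT6 and SLOT7 overlap.
Overlapping pairs: SLOT1 & SLOT2, SLOT3 & SLOT4, SLOT3 & SLOT5, SLOT3 & SLOT6, SLOT4 & SLOT5, SLOT4 & SLOT6, SLOT5 & SLOT6, SLOT6 & SLOT7 — 8 in total.

8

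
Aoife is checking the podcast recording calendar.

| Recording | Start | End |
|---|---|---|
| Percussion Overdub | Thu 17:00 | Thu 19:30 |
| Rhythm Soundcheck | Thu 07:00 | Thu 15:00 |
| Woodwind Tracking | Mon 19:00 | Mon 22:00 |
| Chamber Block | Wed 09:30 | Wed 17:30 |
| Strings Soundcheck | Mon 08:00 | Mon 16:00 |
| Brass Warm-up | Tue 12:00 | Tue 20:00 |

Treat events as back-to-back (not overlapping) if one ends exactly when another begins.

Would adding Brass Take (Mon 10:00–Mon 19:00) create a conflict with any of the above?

Strings Soundcheck: starts Mon 08:00 before Brass Take ends Mon 19:00, and ends Mon 16:00 after Brass Take starts Mon 10:00 → overlap.
Woodwind Tracking: starts Mon 19:00 at or after Brass Take ends Mon 19:00 → clear.
Brass Warm-up: starts Tue 12:00 at or after Brass Take ends Mon 19:00 → clear.
Chamber Block: starts Wed 09:30 at or after Brass Take ends Mon 19:00 → clear.
Rhythm Soundcheck: starts Thu 07:00 at or after Brass Take ends Mon 19:00 → clear.
Percussion Overdub: starts Thu 17:00 at or after Brass Take ends Mon 19:00 → clear.
Brass Take overlaps Strings Soundcheck.

Yes — it overlaps Strings Soundcheck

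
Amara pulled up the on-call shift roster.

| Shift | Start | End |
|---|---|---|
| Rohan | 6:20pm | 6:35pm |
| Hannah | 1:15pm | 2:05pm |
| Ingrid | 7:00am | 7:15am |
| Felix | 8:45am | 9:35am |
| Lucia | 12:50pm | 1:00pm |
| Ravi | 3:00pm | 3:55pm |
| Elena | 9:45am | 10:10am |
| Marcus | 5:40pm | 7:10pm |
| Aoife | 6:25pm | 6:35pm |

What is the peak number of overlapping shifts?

3

Sweep the timeline, counting +1 at each start and −1 at each end (ends before starts at a tie):
7:00am start Ingrid → 1
7:15am end Ingrid → 0
8:45am start Felix → 1
9:35am end Felix → 0
9:45am start Elena → 1
10:10am end Elena → 0
12:50pm start Lucia → 1
1:00pm end Lucia → 0
1:15pm start Hannah → 1
2:05pm end Hannah → 0
3:00pm start Ravi → 1
3:55pm end Ravi → 0
5:40pm start Marcus → 1
6:20pm start Rohan → 2
6:25pm start Aoife → 3
6:35pm end Aoife → 2
6:35pm end Rohan → 1
7:10pm end Marcus → 0
Peak is 3, at 6:25pm (Aoife, Marcus, Rohan).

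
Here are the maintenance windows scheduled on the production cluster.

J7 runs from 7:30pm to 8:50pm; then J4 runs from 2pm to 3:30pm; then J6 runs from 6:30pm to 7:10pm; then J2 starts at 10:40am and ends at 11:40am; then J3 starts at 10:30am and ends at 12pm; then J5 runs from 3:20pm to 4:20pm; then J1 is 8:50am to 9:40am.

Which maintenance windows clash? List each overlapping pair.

J2 & J3, J4 & J5

Check each pair: they overlap iff neither finishes before the other starts.
Sorted by start: J1, J3, J2, J4, J5, J6, J7.
J3 starts after J1 ends; J1 is clear from here.
J2 starts before J3 ends → J3 and J2 overlap.
J4 starts after J3 ends; J3 is clear from here.
J4 starts after J2 ends; J2 is clear from here.
J5 starts before J4 ends → J4 and J5 overlap.
J6 starts after J4 ends; J4 is clear from here.
J6 starts after J5 ends; J5 is clear from here.
J7 starts after J6 ends.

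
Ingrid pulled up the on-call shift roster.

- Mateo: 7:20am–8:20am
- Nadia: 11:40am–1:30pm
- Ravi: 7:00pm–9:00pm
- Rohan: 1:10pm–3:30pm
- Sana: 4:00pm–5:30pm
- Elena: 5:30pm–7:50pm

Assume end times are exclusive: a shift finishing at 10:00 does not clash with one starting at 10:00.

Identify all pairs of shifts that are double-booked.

Elena & Ravi, Nadia & Rohan

Sorted by start: Mateo, Nadia, Rohan, Sana, Elena, Ravi.
Nadia starts after Mateo ends; Mateo is clear from here.
Rohan starts before Nadia ends → Nadia and Rohan overlap.
Sana starts after Nadia ends; Nadia is clear from here.
Sana starts after Rohan ends; Rohan is clear from here.
Elena starts exactly when Sana ends (back-to-back, no overlap); Sana is clear from here.
Ravi starts before Elena ends → Elena and Ravi overlap.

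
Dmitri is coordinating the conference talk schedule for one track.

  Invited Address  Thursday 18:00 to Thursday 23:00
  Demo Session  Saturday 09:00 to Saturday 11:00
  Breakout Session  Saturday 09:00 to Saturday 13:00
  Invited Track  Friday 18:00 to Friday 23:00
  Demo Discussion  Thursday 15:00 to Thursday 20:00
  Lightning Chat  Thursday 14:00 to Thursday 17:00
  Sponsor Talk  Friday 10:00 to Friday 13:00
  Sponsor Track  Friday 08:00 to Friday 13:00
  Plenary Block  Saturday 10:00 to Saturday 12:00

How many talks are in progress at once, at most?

3

Sort all start/end points and keep a running count:
Thursday 14:00 start Lightning Chat → 1
Thursday 15:00 start Demo Discussion → 2
Thursday 17:00 end Lightning Chat → 1
Thursday 18:00 start Invited Address → 2
Thursday 20:00 end Demo Discussion → 1
Thursday 23:00 end Invited Address → 0
Friday 08:00 start Sponsor Track → 1
Friday 10:00 start Sponsor Talk → 2
Friday 13:00 end Sponsor Talk → 1
Friday 13:00 end Sponsor Track → 0
Friday 18:00 start Invited Track → 1
Friday 23:00 end Invited Track → 0
Saturday 09:00 start Breakout Session → 1
Saturday 09:00 start Demo Session → 2
Saturday 10:00 start Plenary Block → 3
Saturday 11:00 end Demo Session → 2
Saturday 12:00 end Plenary Block → 1
Saturday 13:00 end Breakout Session → 0
Peak is 3, at Saturday 10:00 (Breakout Session, Demo Session, Plenary Block).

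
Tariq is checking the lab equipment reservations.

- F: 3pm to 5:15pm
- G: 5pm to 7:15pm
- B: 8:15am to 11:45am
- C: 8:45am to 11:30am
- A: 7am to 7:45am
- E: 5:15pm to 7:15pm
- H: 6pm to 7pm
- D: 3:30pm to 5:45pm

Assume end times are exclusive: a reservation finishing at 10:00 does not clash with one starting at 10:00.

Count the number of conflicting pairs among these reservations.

8

Check each pair: they overlap iff neither finishes before the other starts.
Sorted by start: A, B, C, F, D, G, E, H.
B starts after A ends, so nothing later overlaps A either.
C starts before B ends → B and C overlap.
F starts after B ends, so nothing later overlaps B either.
F starts after C ends, so nothing later overlaps C either.
D starts before F ends → F and D overlap.
G starts before F ends → F and G overlap.
E starts exactly when F ends (back-to-back, no overlap), so nothing later overlaps F either.
G starts before D ends → D and G overlap.
E starts before D ends → D and E overlap.
H starts after D ends.
E starts before G ends → G and E overlap.
H starts before G ends → G and H overlap.
H starts before E ends → E and H overlap.
Overlapping pairs: B & C, D & E, D & F, D & G, E & G, E & H, F & G, G & H — 8 in total.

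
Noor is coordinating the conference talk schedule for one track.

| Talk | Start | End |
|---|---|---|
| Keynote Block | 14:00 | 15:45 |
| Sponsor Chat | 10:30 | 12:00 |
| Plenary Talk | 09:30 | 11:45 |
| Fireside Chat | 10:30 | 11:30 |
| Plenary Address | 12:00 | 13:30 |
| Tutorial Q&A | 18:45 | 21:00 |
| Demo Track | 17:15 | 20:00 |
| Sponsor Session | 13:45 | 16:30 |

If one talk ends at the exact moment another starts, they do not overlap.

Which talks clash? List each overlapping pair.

Sorted by start: Plenary Talk, Fireside Chat, Sponsor Chat, Plenary Address, Sponsor Session, Keynote Block, Demo Track, Tutorial Q&A.
Fireside Chat starts before Plenary Talk ends → Plenary Talk and Fireside Chat overlap.
Sponsor Chat starts before Plenary Talk ends → Plenary Talk and Sponsor Chat overlap.
Plenary Address starts after Plenary Talk ends, so nothing later overlaps Plenary Talk either.
Sponsor Chat starts before Fireside Chat ends → Fireside Chat and Sponsor Chat overlap.
Plenary Address starts after Fireside Chat ends, so nothing later overlaps Fireside Chat either.
Plenary Address starts exactly when Sponsor Chat ends (back-to-back, no overlap), so nothing later overlaps Sponsor Chat either.
Sponsor Session starts after Plenary Address ends, so nothing later overlaps Plenary Address either.
Keynote Block starts before Sponsor Session ends → Sponsor Session and Keynote Block overlap.
Demo Track starts after Sponsor Session ends, so nothing later overlaps Sponsor Session either.
Demo Track starts after Keynote Block ends, so nothing later overlaps Keynote Block either.
Tutorial Q&A starts before Demo Track ends → Demo Track and Tutorial Q&A overlap.

Demo Track & Tutorial Q&A, Fireside Chat & Plenary Talk, Fireside Chat & Sponsor Chat, Keynote Block & Sponsor Session, Plenary Talk & Sponsor Chat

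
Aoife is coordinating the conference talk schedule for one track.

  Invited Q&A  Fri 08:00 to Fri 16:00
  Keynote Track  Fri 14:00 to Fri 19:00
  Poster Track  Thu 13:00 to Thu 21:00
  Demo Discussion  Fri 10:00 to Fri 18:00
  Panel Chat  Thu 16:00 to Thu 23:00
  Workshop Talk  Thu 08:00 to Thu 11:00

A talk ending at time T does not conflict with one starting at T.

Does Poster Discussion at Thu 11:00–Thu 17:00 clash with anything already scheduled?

Yes — it overlaps Panel Chat, Poster Track

Workshop Talk: ends Thu 11:00 at or before Poster Discussion starts Thu 11:00 → clear.
Poster Track: starts Thu 13:00 before Poster Discussion ends Thu 17:00, and ends Thu 21:00 after Poster Discussion starts Thu 11:00 → overlap.
Panel Chat: starts Thu 16:00 before Poster Discussion ends Thu 17:00, and ends Thu 23:00 after Poster Discussion starts Thu 11:00 → overlap.
Invited Q&A: starts Fri 08:00 at or after Poster Discussion ends Thu 17:00 → clear.
Demo Discussion: starts Fri 10:00 at or after Poster Discussion ends Thu 17:00 → clear.
Keynote Track: starts Fri 14:00 at or after Poster Discussion ends Thu 17:00 → clear.
Poster Discussion overlaps Poster Track, Panel Chat.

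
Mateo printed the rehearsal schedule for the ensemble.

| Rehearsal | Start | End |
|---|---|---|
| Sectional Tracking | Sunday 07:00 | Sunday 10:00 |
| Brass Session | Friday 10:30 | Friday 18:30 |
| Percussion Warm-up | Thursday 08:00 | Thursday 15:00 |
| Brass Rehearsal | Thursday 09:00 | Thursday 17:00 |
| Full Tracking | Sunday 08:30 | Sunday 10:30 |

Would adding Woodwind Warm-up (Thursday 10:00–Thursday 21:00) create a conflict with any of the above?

Percussion Warm-up: starts Thursday 08:00 before Woodwind Warm-up ends Thursday 21:00, and ends Thursday 15:00 after Woodwind Warm-up starts Thursday 10:00 → overlap.
Brass Rehearsal: starts Thursday 09:00 before Woodwind Warm-up ends Thursday 21:00, and ends Thursday 17:00 after Woodwind Warm-up starts Thursday 10:00 → overlap.
Brass Session: starts Friday 10:30 at or after Woodwind Warm-up ends Thursday 21:00 → clear.
Sectional Tracking: starts Sunday 07:00 at or after Woodwind Warm-up ends Thursday 21:00 → clear.
Full Tracking: starts Sunday 08:30 at or after Woodwind Warm-up ends Thursday 21:00 → clear.
Woodwind Warm-up overlaps Percussion Warm-up, Brass Rehearsal.

Yes — it overlaps Brass Rehearsal, Percussion Warm-up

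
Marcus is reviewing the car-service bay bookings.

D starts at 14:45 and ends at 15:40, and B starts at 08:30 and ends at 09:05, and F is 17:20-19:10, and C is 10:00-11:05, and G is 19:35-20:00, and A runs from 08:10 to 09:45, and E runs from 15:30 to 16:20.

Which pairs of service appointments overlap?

Sorted by start: A, B, C, D, E, F, G.
B starts before A ends → A and B overlap.
C starts after A ends, so A has no further overlaps.
C starts after B ends, so B has no further overlaps.
D starts after C ends, so C has no further overlaps.
E starts before D ends → D and E overlap.
F starts after D ends, so D has no further overlaps.
F starts after E ends, so E has no further overlaps.
G starts after F ends.

A & B, D & E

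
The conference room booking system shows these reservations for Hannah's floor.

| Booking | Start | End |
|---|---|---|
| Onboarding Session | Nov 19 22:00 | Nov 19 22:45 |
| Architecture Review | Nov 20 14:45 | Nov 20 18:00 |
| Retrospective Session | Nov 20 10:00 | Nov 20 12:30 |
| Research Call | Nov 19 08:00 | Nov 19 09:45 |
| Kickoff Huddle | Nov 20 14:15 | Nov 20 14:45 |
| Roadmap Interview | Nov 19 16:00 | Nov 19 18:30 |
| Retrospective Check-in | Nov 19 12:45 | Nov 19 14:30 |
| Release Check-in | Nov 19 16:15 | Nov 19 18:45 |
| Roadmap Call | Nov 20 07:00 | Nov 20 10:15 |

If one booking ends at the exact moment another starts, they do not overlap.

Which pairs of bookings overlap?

Release Check-in & Roadmap Interview, Retrospective Session & Roadmap Call

Two intervals overlap when each starts before the other ends.
Sorted by start: Research Call, Retrospective Check-in, Roadmap Interview, Release Check-in, Onboarding Session, Roadmap Call, Retrospective Session, Kickoff Huddle, Architecture Review.
Retrospective Check-in starts after Research Call ends, so nothing later overlaps Research Call either.
Roadmap Interview starts after Retrospective Check-in ends, so nothing later overlaps Retrospective Check-in either.
Release Check-in starts before Roadmap Interview ends → Roadmap Interview and Release Check-in overlap.
Onboarding Session starts after Roadmap Interview ends, so nothing later overlaps Roadmap Interview either.
Onboarding Session starts after Release Check-in ends, so nothing later overlaps Release Check-in either.
Roadmap Call starts after Onboarding Session ends, so nothing later overlaps Onboarding Session either.
Retrospective Session starts before Roadmap Call ends → Roadmap Call and Retrospective Session overlap.
Kickoff Huddle starts after Roadmap Call ends, so nothing later overlaps Roadmap Call either.
Kickoff Huddle starts after Retrospective Session ends, so nothing later overlaps Retrospective Session either.
Architecture Review starts exactly when Kickoff Huddle ends (back-to-back, no overlap).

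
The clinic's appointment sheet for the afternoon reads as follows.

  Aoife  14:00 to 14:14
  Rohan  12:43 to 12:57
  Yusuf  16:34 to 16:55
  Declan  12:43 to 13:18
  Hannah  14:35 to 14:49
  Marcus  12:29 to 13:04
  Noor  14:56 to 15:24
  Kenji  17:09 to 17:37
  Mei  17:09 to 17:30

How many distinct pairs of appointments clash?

Two intervals overlap when each starts before the other ends.
Sorted by start: Marcus, Declan, Rohan, Aoife, Hannah, Noor, Yusuf, Mei, Kenji.
Declan starts before Marcus ends → Marcus and Declan overlap.
Rohan starts before Marcus ends → Marcus and Rohan overlap.
Aoife starts after Marcus ends, so nothing later overlaps Marcus either.
Rohan starts before Declan ends → Declan and Rohan overlap.
Aoife starts after Declan ends, so nothing later overlaps Declan either.
Aoife starts after Rohan ends, so nothing later overlaps Rohan either.
Hannah starts after Aoife ends, so nothing later overlaps Aoife either.
Noor starts after Hannah ends, so nothing later overlaps Hannah either.
Yusuf starts after Noor ends, so nothing later overlaps Noor either.
Mei starts after Yusuf ends, so nothing later overlaps Yusuf either.
Kenji starts before Mei ends → Mei and Kenji overlap.
Overlapping pairs: Declan & Marcus, Declan & Rohan, Kenji & Mei, Marcus & Rohan — 4 in total.

4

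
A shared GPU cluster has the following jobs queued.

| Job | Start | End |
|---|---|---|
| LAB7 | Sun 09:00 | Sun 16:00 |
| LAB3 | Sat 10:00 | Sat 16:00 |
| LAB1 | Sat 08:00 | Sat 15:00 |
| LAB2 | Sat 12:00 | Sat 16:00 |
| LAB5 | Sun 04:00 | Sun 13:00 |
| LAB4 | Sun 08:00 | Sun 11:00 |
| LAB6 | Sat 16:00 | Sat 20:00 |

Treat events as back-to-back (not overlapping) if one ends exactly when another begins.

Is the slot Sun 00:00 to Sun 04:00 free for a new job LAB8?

Yes — the slot is free

LAB1: ends Sat 15:00 at or before LAB8 starts Sun 00:00 → clear.
LAB3: ends Sat 16:00 at or before LAB8 starts Sun 00:00 → clear.
LAB2: ends Sat 16:00 at or before LAB8 starts Sun 00:00 → clear.
LAB6: ends Sat 20:00 at or before LAB8 starts Sun 00:00 → clear.
LAB5: starts Sun 04:00 at or after LAB8 ends Sun 04:00 → clear.
LAB4: starts Sun 08:00 at or after LAB8 ends Sun 04:00 → clear.
LAB7: starts Sun 09:00 at or after LAB8 ends Sun 04:00 → clear.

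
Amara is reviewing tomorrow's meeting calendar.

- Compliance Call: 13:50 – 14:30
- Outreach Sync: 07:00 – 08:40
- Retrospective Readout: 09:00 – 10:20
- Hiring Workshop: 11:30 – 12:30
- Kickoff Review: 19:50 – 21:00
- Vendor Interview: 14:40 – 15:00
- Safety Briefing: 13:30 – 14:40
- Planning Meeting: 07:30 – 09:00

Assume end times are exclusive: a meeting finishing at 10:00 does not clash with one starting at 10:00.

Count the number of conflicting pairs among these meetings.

Sorted by start: Outreach Sync, Planning Meeting, Retrospective Readout, Hiring Workshop, Safety Briefing, Compliance Call, Vendor Interview, Kickoff Review.
Planning Meeting starts before Outreach Sync ends → Outreach Sync and Planning Meeting overlap.
Retrospective Readout starts after Outreach Sync ends; Outreach Sync is clear from here.
Retrospective Readout starts exactly when Planning Meeting ends (back-to-back, no overlap); Planning Meeting is clear from here.
Hiring Workshop starts after Retrospective Readout ends; Retrospective Readout is clear from here.
Safety Briefing starts after Hiring Workshop ends; Hiring Workshop is clear from here.
Compliance Call starts before Safety Briefing ends → Safety Briefing and Compliance Call overlap.
Vendor Interview starts exactly when Safety Briefing ends (back-to-back, no overlap); Safety Briefing is clear from here.
Vendor Interview starts after Compliance Call ends; Compliance Call is clear from here.
Kickoff Review starts after Vendor Interview ends.
Overlapping pairs: Compliance Call & Safety Briefing, Outreach Sync & Planning Meeting — 2 in total.

2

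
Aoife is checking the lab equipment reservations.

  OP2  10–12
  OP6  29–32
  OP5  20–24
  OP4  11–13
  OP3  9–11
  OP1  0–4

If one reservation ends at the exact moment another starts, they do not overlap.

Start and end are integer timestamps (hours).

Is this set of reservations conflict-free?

No

Two intervals overlap when each starts before the other ends.
Sorted by start: OP1, OP3, OP2, OP4, OP5, OP6.
OP3 starts after OP1 ends, so nothing later overlaps OP1 either.
OP2 starts before OP3 ends → OP3 and OP2 overlap.
That's a conflict, so the schedule is not conflict-free.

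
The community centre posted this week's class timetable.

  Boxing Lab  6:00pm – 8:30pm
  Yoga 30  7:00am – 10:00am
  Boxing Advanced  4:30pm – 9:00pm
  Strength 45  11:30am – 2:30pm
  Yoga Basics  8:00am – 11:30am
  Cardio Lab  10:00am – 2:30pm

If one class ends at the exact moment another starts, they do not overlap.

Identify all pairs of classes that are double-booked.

Boxing Advanced & Boxing Lab, Cardio Lab & Strength 45, Cardio Lab & Yoga Basics, Yoga 30 & Yoga Basics

Sorted by start: Yoga 30, Yoga Basics, Cardio Lab, Strength 45, Boxing Advanced, Boxing Lab.
Yoga Basics starts before Yoga 30 ends → Yoga 30 and Yoga Basics overlap.
Cardio Lab starts exactly when Yoga 30 ends (back-to-back, no overlap), so Yoga 30 has no further overlaps.
Cardio Lab starts before Yoga Basics ends → Yoga Basics and Cardio Lab overlap.
Strength 45 starts exactly when Yoga Basics ends (back-to-back, no overlap), so Yoga Basics has no further overlaps.
Strength 45 starts before Cardio Lab ends → Cardio Lab and Strength 45 overlap.
Boxing Advanced starts after Cardio Lab ends, so Cardio Lab has no further overlaps.
Boxing Advanced starts after Strength 45 ends, so Strength 45 has no further overlaps.
Boxing Lab starts before Boxing Advanced ends → Boxing Advanced and Boxing Lab overlap.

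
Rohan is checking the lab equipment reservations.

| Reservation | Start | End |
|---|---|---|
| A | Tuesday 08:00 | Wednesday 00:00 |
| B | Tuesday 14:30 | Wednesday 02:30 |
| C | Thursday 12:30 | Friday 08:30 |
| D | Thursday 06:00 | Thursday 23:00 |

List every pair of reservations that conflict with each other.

A & B, C & D

Check each pair: they overlap iff neither finishes before the other starts.
Sorted by start: A, B, D, C.
B starts before A ends → A and B overlap.
D starts after A ends, so A has no further overlaps.
D starts after B ends, so B has no further overlaps.
C starts before D ends → D and C overlap.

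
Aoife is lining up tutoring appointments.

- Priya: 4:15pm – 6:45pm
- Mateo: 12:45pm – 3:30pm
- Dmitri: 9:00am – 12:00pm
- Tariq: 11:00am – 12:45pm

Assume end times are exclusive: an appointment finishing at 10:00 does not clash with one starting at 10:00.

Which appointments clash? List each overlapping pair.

Sorted by start: Dmitri, Tariq, Mateo, Priya.
Tariq starts before Dmitri ends → Dmitri and Tariq overlap.
Mateo starts after Dmitri ends, so Dmitri has no further overlaps.
Mateo starts exactly when Tariq ends (back-to-back, no overlap), so Tariq has no further overlaps.
Priya starts after Mateo ends.

Dmitri & Tariq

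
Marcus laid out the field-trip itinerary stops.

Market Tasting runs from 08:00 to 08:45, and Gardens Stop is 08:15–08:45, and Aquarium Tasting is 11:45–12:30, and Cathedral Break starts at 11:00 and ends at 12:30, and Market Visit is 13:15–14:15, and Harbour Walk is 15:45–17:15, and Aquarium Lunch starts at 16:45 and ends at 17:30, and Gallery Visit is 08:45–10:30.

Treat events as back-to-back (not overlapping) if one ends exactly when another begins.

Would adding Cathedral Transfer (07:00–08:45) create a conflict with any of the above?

Market Tasting: starts 08:00 before Cathedral Transfer ends 08:45, and ends 08:45 after Cathedral Transfer starts 07:00 → overlap.
Gardens Stop: starts 08:15 before Cathedral Transfer ends 08:45, and ends 08:45 after Cathedral Transfer starts 07:00 → overlap.
Gallery Visit: starts 08:45 at or after Cathedral Transfer ends 08:45 → clear.
Cathedral Break: starts 11:00 at or after Cathedral Transfer ends 08:45 → clear.
Aquarium Tasting: starts 11:45 at or after Cathedral Transfer ends 08:45 → clear.
Market Visit: starts 13:15 at or after Cathedral Transfer ends 08:45 → clear.
Harbour Walk: starts 15:45 at or after Cathedral Transfer ends 08:45 → clear.
Aquarium Lunch: starts 16:45 at or after Cathedral Transfer ends 08:45 → clear.
Cathedral Transfer overlaps Market Tasting, Gardens Stop.

Yes — it overlaps Gardens Stop, Market Tasting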